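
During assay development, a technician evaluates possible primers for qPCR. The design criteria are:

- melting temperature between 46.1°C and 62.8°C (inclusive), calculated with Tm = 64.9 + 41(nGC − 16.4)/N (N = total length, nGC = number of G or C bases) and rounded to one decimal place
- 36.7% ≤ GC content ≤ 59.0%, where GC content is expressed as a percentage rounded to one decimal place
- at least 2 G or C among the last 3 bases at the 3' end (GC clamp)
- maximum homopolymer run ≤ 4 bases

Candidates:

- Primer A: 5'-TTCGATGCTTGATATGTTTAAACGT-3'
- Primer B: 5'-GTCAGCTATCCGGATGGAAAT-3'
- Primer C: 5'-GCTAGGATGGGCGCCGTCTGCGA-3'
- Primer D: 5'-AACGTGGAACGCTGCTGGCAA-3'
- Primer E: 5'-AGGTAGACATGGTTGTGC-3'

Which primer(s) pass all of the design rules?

Primer E only.

Primer A (25 nt, A=6 T=11 G=5 C=3): Tm = 64.9 + 41·(8 − 16.4)/25 = 51.1°C ✓; GC 8/25 = 32.0%, outside 36.7–59.0% ✗; 3' end CGT has 2 G/C ✓; longest run = 3 ✓ — fails.
Primer B (21 nt, A=6 T=5 G=6 C=4): Tm = 64.9 + 41·(10 − 16.4)/21 = 52.4°C ✓; GC 10/21 = 47.6% ✓; 3' end AAT has 0 G/C, need ≥2 ✗; longest run = 3 ✓ — fails.
Primer C (23 nt, A=3 T=4 G=10 C=6): Tm = 64.9 + 41·(16 − 16.4)/23 = 64.2°C, outside 46.1–62.8°C ✗; GC 16/23 = 69.6%, outside 36.7–59.0% ✗; 3' end CGA has 2 G/C ✓; longest run = 3 ✓ — fails.
Primer D (21 nt, A=6 T=3 G=7 C=5): Tm = 64.9 + 41·(12 − 16.4)/21 = 56.3°C ✓; GC 12/21 = 57.1% ✓; 3' end CAA has 1 G/C, need ≥2 ✗; longest run = 2 ✓ — fails.
Primer E (18 nt, A=4 T=5 G=7 C=2): Tm = 64.9 + 41·(9 − 16.4)/18 = 48.0°C ✓; GC 9/18 = 50.0% ✓; 3' end TGC has 2 G/C ✓; longest run = 2 ✓ — passes.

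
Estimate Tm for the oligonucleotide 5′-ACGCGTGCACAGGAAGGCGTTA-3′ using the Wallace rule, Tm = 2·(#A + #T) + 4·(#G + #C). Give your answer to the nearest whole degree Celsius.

70°C

Base counts: A=6, T=3, G=8, C=5 (length 22).
Tm = 2·(6+3) + 4·(8+5) = 2·9 + 4·13 = 18 + 52 = 70°C.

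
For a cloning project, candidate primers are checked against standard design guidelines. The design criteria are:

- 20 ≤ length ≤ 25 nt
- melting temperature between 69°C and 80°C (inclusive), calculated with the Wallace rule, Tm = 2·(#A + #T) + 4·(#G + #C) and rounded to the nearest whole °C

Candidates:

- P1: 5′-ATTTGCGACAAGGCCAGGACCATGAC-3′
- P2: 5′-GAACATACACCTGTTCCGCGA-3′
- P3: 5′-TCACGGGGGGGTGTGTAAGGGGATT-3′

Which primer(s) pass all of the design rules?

P3 only.

P1 (26 nt, A=8 T=4 G=7 C=7): length 26, outside 20–25 ✗; Tm = 2·12 + 4·14 = 80°C ✓ — fails.
P2 (21 nt, A=6 T=4 G=4 C=7): length 21 ✓; Tm = 2·10 + 4·11 = 64°C, outside 69–80°C ✗ — fails.
P3 (25 nt, A=4 T=6 G=13 C=2): length 25 ✓; Tm = 2·10 + 4·15 = 80°C ✓ — passes.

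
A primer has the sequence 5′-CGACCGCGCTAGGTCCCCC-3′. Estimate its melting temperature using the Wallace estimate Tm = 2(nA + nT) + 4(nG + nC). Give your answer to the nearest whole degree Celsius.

Base counts: A=2, T=2, G=5, C=10 (length 19).
Tm = 2·(2+2) + 4·(5+10) = 2·4 + 4·15 = 8 + 60 = 68°C.

68°C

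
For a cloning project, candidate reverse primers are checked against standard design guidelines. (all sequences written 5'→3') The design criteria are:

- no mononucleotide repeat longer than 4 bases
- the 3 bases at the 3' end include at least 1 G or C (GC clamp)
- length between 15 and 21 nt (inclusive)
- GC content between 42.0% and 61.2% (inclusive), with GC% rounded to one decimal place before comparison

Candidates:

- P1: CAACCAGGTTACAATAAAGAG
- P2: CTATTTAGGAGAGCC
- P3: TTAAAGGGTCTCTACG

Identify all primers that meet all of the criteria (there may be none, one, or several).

P1 (21 nt, A=10 T=3 G=4 C=4): longest run = 3 ✓; 3' end GAG has 2 G/C ✓; length 21 ✓; GC 8/21 = 38.1%, outside 42.0–61.2% ✗ — fails.
P2 (15 nt, A=4 T=4 G=4 C=3): longest run = 3 ✓; 3' end GCC has 3 G/C ✓; length 15 ✓; GC 7/15 = 46.7% ✓ — passes.
P3 (16 nt, A=4 T=5 G=4 C=3): longest run = 3 ✓; 3' end ACG has 2 G/C ✓; length 16 ✓; GC 7/16 = 43.8% ✓ — passes.

P2 and P3.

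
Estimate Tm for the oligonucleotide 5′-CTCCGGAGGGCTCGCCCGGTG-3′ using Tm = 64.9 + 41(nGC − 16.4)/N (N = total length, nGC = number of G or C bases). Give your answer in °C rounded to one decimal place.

Base counts: A=1, T=3, G=9, C=8; G+C = 17, N = 21.
Tm = 64.9 + 41·(17 − 16.4)/21 = 64.9 + 24.60/21 = 66.1°C.

66.1°C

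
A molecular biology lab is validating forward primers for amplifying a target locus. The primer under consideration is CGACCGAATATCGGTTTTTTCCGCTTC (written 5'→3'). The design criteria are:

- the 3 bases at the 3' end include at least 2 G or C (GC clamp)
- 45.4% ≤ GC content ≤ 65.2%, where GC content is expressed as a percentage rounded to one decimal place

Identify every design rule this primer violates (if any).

Base counts: A=4, T=10, G=5, C=8 (length 27).
GC clamp: 3' end TTC has 1 G/C, need ≥2 ✗
GC content: GC 13/27 = 48.1% ✓

Fails: GC clamp.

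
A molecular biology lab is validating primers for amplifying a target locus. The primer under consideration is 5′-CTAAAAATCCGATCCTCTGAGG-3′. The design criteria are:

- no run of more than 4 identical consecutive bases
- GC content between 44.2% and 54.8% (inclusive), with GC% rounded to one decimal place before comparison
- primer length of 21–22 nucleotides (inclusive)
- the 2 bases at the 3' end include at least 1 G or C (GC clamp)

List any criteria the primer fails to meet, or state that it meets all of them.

Fails: homopolymer run.

Base counts: A=7, T=5, G=4, C=6 (length 22).
homopolymer run: longest run = 5, exceeds 4 ✗
GC content: GC 10/22 = 45.5% ✓
length: length 22 ✓
GC clamp: 3' end GG has 2 G/C ✓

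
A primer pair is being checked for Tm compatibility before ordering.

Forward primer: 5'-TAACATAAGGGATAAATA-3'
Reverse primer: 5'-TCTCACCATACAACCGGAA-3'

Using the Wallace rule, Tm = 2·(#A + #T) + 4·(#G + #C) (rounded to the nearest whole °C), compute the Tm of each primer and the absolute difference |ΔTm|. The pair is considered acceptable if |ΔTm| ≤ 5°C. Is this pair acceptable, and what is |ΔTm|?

Forward: A=10 T=4 G=3 C=1 → Tm = 2·14 + 4·4 = 44°C.
Reverse: A=7 T=3 G=2 C=7 → Tm = 2·10 + 4·9 = 56°C.
|ΔTm| = |44 − 56| = 12°C, > 5°C.

|ΔTm| = 12°C; the pair is not acceptable.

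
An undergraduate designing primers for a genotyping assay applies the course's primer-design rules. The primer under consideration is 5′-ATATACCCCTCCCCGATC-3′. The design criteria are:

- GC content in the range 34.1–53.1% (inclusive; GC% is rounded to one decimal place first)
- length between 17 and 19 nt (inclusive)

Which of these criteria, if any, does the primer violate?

Base counts: A=4, T=4, G=1, C=9 (length 18).
GC content: GC 10/18 = 55.6%, outside 34.1–53.1% ✗
length: length 18 ✓

Fails: GC content.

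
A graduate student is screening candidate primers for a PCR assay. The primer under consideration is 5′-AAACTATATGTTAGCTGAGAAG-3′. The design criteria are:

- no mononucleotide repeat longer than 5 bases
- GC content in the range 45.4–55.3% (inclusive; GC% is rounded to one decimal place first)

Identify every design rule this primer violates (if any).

Base counts: A=9, T=6, G=5, C=2 (length 22).
homopolymer run: longest run = 3 ✓
GC content: GC 7/22 = 31.8%, outside 45.4–55.3% ✗

Fails: GC content.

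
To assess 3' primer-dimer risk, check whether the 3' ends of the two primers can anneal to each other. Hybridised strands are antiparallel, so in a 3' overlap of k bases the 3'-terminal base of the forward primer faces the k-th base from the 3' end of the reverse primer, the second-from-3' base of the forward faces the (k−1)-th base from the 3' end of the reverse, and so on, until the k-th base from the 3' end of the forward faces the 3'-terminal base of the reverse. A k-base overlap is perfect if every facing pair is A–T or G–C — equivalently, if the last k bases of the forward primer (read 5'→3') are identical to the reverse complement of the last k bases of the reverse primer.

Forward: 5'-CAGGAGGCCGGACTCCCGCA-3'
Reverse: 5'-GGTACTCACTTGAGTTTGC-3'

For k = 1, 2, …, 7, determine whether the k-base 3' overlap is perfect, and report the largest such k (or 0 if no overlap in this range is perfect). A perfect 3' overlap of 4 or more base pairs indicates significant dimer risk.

Longest perfect overlap: 3 complementary base pairs; below the dimer-risk threshold (threshold 4).

Last 7 bases (5'→3') — forward …TCCCGCA, reverse …AGTTTGC.
Reverse complement of the reverse primer's last 7 bases: GCAAACT; its first k bases are the reverse complement of the reverse primer's last k bases, so a perfect k-base overlap needs the forward primer's last k bases to equal them.
Comparing (forward last k vs required): k=1: A vs G ✗; k=2: CA vs GC ✗; k=3: GCA vs GCA ✓; k=4: CGCA vs GCAA ✗; k=5: CCGCA vs GCAAA ✗; k=6: CCCGCA vs GCAAAC ✗; k=7: TCCCGCA vs GCAAACT ✗.
Only k = 3 is perfect, so the longest perfect 3' overlap is 3.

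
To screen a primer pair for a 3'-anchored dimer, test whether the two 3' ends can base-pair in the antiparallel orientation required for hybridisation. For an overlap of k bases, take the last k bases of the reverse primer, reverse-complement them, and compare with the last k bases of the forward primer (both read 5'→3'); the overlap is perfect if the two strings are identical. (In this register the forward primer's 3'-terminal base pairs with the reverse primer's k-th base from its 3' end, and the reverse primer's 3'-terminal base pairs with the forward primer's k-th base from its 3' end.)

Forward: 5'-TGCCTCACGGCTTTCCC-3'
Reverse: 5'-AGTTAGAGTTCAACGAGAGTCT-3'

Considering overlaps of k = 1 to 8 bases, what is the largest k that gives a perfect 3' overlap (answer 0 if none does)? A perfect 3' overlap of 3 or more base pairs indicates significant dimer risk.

Longest perfect overlap: 0 complementary base pairs; below the dimer-risk threshold (threshold 3).

Last 8 bases (5'→3') — forward …GCTTTCCC, reverse …GAGAGTCT.
Reverse complement of the reverse primer's last 8 bases: AGACTCTC; its first k bases are the reverse complement of the reverse primer's last k bases, so a perfect k-base overlap needs the forward primer's last k bases to equal them.
Comparing (forward last k vs required): k=1: C vs A ✗; k=2: CC vs AG ✗; k=3: CCC vs AGA ✗; k=4: TCCC vs AGAC ✗; k=5: TTCCC vs AGACT ✗; k=6: TTTCCC vs AGACTC ✗; k=7: CTTTCCC vs AGACTCT ✗; k=8: GCTTTCCC vs AGACTCTC ✗.
No overlap length from 1 to 8 is perfect, so the longest perfect 3' overlap is 0.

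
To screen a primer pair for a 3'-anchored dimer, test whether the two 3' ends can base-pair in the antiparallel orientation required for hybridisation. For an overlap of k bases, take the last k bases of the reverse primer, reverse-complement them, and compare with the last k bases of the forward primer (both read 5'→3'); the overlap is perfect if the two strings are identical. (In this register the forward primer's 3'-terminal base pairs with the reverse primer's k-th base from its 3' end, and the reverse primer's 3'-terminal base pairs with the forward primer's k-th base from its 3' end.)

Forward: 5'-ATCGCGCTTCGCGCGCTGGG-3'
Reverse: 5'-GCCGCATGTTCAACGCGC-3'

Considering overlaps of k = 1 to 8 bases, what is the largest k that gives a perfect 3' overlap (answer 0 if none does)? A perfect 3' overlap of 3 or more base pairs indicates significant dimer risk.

Last 8 bases (5'→3') — forward …GCGCTGGG, reverse …CAACGCGC.
Reverse complement of the reverse primer's last 8 bases: GCGCGTTG; its first k bases are the reverse complement of the reverse primer's last k bases, so a perfect k-base overlap needs the forward primer's last k bases to equal them.
Comparing (forward last k vs required): k=1: G vs G ✓; k=2: GG vs GC ✗; k=3: GGG vs GCG ✗; k=4: TGGG vs GCGC ✗; k=5: CTGGG vs GCGCG ✗; k=6: GCTGGG vs GCGCGT ✗; k=7: CGCTGGG vs GCGCGTT ✗; k=8: GCGCTGGG vs GCGCGTTG ✗.
Only k = 1 is perfect, so the longest perfect 3' overlap is 1.

Longest perfect overlap: 1 complementary base pair; below the dimer-risk threshold (threshold 3).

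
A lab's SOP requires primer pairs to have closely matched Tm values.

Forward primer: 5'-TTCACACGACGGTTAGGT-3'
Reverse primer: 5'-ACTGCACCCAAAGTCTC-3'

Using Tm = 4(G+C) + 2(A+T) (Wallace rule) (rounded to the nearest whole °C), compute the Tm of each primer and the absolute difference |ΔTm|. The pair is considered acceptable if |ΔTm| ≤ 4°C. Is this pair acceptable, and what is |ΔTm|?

|ΔTm| = 2°C; the pair is acceptable.

Forward: A=4 T=5 G=5 C=4 → Tm = 2·9 + 4·9 = 54°C.
Reverse: A=5 T=3 G=2 C=7 → Tm = 2·8 + 4·9 = 52°C.
|ΔTm| = |54 − 52| = 2°C, ≤ 4°C.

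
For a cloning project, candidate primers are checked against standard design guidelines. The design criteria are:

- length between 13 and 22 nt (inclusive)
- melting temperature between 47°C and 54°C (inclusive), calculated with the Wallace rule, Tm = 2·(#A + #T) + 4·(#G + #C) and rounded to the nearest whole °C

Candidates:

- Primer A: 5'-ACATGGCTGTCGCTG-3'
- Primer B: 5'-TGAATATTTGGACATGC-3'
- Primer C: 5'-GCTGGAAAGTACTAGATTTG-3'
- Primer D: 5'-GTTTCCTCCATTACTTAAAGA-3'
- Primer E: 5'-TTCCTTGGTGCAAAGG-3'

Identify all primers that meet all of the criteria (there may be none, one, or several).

Primer A and Primer E.

Primer A (15 nt, A=2 T=4 G=5 C=4): length 15 ✓; Tm = 2·6 + 4·9 = 48°C ✓ — passes.
Primer B (17 nt, A=5 T=6 G=4 C=2): length 17 ✓; Tm = 2·11 + 4·6 = 46°C, outside 47–54°C ✗ — fails.
Primer C (20 nt, A=6 T=6 G=6 C=2): length 20 ✓; Tm = 2·12 + 4·8 = 56°C, outside 47–54°C ✗ — fails.
Primer D (21 nt, A=6 T=8 G=2 C=5): length 21 ✓; Tm = 2·14 + 4·7 = 56°C, outside 47–54°C ✗ — fails.
Primer E (16 nt, A=3 T=5 G=5 C=3): length 16 ✓; Tm = 2·8 + 4·8 = 48°C ✓ — passes.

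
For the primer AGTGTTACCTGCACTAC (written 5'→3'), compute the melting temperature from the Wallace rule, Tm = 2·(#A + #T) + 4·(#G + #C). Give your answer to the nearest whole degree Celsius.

50°C

Base counts: A=4, T=5, G=3, C=5 (length 17).
Tm = 2·(4+5) + 4·(3+5) = 2·9 + 4·8 = 18 + 32 = 50°C.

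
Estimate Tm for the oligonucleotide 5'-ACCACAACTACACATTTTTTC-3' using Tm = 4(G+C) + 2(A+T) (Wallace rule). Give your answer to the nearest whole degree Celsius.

Base counts: A=7, T=7, G=0, C=7 (length 21).
Tm = 2·(7+7) + 4·(0+7) = 2·14 + 4·7 = 28 + 28 = 56°C.

56°C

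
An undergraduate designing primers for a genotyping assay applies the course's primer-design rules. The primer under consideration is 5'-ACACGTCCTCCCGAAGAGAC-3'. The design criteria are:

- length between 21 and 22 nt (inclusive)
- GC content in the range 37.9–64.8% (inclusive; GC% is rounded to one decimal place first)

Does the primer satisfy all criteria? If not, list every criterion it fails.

Base counts: A=6, T=2, G=4, C=8 (length 20).
length: length 20, outside 21–22 ✗
GC content: GC 12/20 = 60.0% ✓

Fails: length.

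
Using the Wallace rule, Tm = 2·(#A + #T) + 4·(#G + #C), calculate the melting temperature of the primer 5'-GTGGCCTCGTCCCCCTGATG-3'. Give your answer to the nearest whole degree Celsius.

68°C

Base counts: A=1, T=5, G=6, C=8 (length 20).
Tm = 2·(1+5) + 4·(6+8) = 2·6 + 4·14 = 12 + 56 = 68°C.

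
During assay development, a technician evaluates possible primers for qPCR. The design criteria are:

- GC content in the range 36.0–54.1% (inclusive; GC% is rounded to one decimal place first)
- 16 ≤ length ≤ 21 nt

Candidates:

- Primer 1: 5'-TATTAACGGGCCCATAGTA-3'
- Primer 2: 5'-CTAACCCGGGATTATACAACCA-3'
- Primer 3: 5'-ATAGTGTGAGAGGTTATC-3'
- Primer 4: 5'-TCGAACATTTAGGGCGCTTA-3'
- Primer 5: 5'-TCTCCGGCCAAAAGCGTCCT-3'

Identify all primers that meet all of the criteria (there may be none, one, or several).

Primer 1, Primer 3 and Primer 4.

Primer 1 (19 nt, A=6 T=5 G=4 C=4): GC 8/19 = 42.1% ✓; length 19 ✓ — passes.
Primer 2 (22 nt, A=8 T=4 G=3 C=7): GC 10/22 = 45.5% ✓; length 22, outside 16–21 ✗ — fails.
Primer 3 (18 nt, A=5 T=6 G=6 C=1): GC 7/18 = 38.9% ✓; length 18 ✓ — passes.
Primer 4 (20 nt, A=5 T=6 G=5 C=4): GC 9/20 = 45.0% ✓; length 20 ✓ — passes.
Primer 5 (20 nt, A=4 T=4 G=4 C=8): GC 12/20 = 60.0%, outside 36.0–54.1% ✗; length 20 ✓ — fails.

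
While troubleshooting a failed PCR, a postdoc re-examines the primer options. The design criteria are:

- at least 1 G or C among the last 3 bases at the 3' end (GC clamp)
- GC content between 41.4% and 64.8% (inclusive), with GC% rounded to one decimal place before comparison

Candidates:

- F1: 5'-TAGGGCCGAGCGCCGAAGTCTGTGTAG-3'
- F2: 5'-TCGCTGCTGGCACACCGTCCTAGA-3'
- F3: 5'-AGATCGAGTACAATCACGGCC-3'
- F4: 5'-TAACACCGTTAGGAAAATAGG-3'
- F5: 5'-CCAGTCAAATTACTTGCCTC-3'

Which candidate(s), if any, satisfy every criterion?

F1, F2, F3 and F5.

F1 (27 nt, A=5 T=5 G=11 C=6): 3' end TAG has 1 G/C ✓; GC 17/27 = 63.0% ✓ — passes.
F2 (24 nt, A=4 T=5 G=6 C=9): 3' end AGA has 1 G/C ✓; GC 15/24 = 62.5% ✓ — passes.
F3 (21 nt, A=7 T=3 G=5 C=6): 3' end GCC has 3 G/C ✓; GC 11/21 = 52.4% ✓ — passes.
F4 (21 nt, A=9 T=4 G=5 C=3): 3' end AGG has 2 G/C ✓; GC 8/21 = 38.1%, outside 41.4–64.8% ✗ — fails.
F5 (20 nt, A=5 T=6 G=2 C=7): 3' end CTC has 2 G/C ✓; GC 9/20 = 45.0% ✓ — passes.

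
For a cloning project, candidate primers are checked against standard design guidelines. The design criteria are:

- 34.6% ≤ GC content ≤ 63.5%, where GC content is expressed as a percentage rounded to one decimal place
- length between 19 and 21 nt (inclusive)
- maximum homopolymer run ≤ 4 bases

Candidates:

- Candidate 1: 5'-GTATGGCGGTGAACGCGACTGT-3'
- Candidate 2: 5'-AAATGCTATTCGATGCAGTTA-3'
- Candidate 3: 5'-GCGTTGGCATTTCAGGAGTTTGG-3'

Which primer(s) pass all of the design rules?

Candidate 1 (22 nt, A=4 T=5 G=9 C=4): GC 13/22 = 59.1% ✓; length 22, outside 19–21 ✗; longest run = 2 ✓ — fails.
Candidate 2 (21 nt, A=7 T=7 G=4 C=3): GC 7/21 = 33.3%, outside 34.6–63.5% ✗; length 21 ✓; longest run = 3 ✓ — fails.
Candidate 3 (23 nt, A=3 T=8 G=9 C=3): GC 12/23 = 52.2% ✓; length 23, outside 19–21 ✗; longest run = 3 ✓ — fails.

None of the candidates satisfy all criteria.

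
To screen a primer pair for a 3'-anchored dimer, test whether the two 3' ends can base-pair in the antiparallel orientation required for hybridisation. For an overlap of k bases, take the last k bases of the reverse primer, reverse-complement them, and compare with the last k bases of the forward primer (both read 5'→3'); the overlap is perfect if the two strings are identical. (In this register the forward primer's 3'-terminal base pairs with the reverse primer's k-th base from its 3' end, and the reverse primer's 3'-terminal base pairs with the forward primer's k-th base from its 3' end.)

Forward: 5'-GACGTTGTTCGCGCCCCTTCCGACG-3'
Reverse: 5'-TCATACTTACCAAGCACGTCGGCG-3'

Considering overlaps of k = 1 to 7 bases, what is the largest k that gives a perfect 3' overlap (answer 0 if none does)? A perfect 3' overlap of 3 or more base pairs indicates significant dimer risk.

Longest perfect overlap: 2 complementary base pairs; below the dimer-risk threshold (threshold 3).

Last 7 bases (5'→3') — forward …TCCGACG, reverse …GTCGGCG.
Reverse complement of the reverse primer's last 7 bases: CGCCGAC; its first k bases are the reverse complement of the reverse primer's last k bases, so a perfect k-base overlap needs the forward primer's last k bases to equal them.
Comparing (forward last k vs required): k=1: G vs C ✗; k=2: CG vs CG ✓; k=3: ACG vs CGC ✗; k=4: GACG vs CGCC ✗; k=5: CGACG vs CGCCG ✗; k=6: CCGACG vs CGCCGA ✗; k=7: TCCGACG vs CGCCGAC ✗.
Only k = 2 is perfect, so the longest perfect 3' overlap is 2.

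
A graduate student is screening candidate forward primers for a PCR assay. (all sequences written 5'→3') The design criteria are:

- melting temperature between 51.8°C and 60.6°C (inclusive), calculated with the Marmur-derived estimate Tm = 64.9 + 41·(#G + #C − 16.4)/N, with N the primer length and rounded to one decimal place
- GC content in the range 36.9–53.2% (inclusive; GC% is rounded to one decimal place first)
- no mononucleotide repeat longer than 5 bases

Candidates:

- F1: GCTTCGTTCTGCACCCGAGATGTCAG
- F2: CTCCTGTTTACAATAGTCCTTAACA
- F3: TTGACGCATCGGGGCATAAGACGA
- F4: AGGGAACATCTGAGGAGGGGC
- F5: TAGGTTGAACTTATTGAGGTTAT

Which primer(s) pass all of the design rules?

F1 (26 nt, A=4 T=7 G=7 C=8): Tm = 64.9 + 41·(15 − 16.4)/26 = 62.7°C, outside 51.8–60.6°C ✗; GC 15/26 = 57.7%, outside 36.9–53.2% ✗; longest run = 3 ✓ — fails.
F2 (25 nt, A=7 T=9 G=2 C=7): Tm = 64.9 + 41·(9 − 16.4)/25 = 52.8°C ✓; GC 9/25 = 36.0%, outside 36.9–53.2% ✗; longest run = 3 ✓ — fails.
F3 (24 nt, A=7 T=4 G=8 C=5): Tm = 64.9 + 41·(13 − 16.4)/24 = 59.1°C ✓; GC 13/24 = 54.2%, outside 36.9–53.2% ✗; longest run = 4 ✓ — fails.
F4 (21 nt, A=6 T=2 G=10 C=3): Tm = 64.9 + 41·(13 − 16.4)/21 = 58.3°C ✓; GC 13/21 = 61.9%, outside 36.9–53.2% ✗; longest run = 4 ✓ — fails.
F5 (23 nt, A=6 T=10 G=6 C=1): Tm = 64.9 + 41·(7 − 16.4)/23 = 48.1°C, outside 51.8–60.6°C ✗; GC 7/23 = 30.4%, outside 36.9–53.2% ✗; longest run = 2 ✓ — fails.

None of the candidates satisfy all criteria.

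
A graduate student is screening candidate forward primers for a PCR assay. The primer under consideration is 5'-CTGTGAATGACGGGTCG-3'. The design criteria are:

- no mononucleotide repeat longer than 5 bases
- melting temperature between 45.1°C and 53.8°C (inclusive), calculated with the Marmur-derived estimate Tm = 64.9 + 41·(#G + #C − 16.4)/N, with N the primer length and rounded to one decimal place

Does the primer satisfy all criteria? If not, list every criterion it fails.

Base counts: A=3, T=4, G=7, C=3 (length 17).
homopolymer run: longest run = 3 ✓
Tm: Tm = 64.9 + 41·(10 − 16.4)/17 = 49.5°C ✓

Meets all criteria.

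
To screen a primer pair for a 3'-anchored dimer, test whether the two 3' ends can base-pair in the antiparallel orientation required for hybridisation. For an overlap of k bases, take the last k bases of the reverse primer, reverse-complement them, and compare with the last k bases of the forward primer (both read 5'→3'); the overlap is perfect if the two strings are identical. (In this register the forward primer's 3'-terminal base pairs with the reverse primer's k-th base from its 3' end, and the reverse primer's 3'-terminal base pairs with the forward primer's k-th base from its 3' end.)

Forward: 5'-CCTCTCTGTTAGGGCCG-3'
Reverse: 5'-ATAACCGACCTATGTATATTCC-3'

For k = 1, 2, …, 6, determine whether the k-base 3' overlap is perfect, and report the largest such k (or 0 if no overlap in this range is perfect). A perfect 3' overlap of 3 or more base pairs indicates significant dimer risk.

Last 6 bases (5'→3') — forward …GGGCCG, reverse …TATTCC.
Reverse complement of the reverse primer's last 6 bases: GGAATA; its first k bases are the reverse complement of the reverse primer's last k bases, so a perfect k-base overlap needs the forward primer's last k bases to equal them.
Comparing (forward last k vs required): k=1: G vs G ✓; k=2: CG vs GG ✗; k=3: CCG vs GGA ✗; k=4: GCCG vs GGAA ✗; k=5: GGCCG vs GGAAT ✗; k=6: GGGCCG vs GGAATA ✗.
Only k = 1 is perfect, so the longest perfect 3' overlap is 1.

Longest perfect overlap: 1 complementary base pair; below the dimer-risk threshold (threshold 3).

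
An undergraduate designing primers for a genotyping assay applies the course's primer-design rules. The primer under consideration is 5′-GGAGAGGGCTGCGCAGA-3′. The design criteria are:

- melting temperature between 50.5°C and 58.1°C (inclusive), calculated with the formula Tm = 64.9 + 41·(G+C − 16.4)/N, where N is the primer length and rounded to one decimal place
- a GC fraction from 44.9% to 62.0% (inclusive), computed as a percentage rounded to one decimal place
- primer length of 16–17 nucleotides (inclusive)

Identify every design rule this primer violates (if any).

Fails: GC content.

Base counts: A=4, T=1, G=9, C=3 (length 17).
Tm: Tm = 64.9 + 41·(12 − 16.4)/17 = 54.3°C ✓
GC content: GC 12/17 = 70.6%, outside 44.9–62.0% ✗
length: length 17 ✓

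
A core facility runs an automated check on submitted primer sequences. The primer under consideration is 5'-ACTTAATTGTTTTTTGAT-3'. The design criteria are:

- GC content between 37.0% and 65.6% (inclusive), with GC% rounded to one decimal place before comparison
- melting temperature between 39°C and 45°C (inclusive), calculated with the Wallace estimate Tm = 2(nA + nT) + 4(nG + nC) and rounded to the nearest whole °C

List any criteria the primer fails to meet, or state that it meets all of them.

Fails: GC content.

Base counts: A=4, T=11, G=2, C=1 (length 18).
GC content: GC 3/18 = 16.7%, outside 37.0–65.6% ✗
Tm: Tm = 2·15 + 4·3 = 42°C ✓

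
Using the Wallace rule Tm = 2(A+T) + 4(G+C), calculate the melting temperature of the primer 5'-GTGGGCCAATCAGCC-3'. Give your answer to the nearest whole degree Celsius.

50°C

Base counts: A=3, T=2, G=5, C=5 (length 15).
Tm = 2·(3+2) + 4·(5+5) = 2·5 + 4·10 = 10 + 40 = 50°C.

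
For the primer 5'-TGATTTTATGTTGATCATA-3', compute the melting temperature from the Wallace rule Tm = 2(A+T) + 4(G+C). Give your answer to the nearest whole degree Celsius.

Base counts: A=5, T=10, G=3, C=1 (length 19).
Tm = 2·(5+10) + 4·(3+1) = 2·15 + 4·4 = 30 + 16 = 46°C.

46°C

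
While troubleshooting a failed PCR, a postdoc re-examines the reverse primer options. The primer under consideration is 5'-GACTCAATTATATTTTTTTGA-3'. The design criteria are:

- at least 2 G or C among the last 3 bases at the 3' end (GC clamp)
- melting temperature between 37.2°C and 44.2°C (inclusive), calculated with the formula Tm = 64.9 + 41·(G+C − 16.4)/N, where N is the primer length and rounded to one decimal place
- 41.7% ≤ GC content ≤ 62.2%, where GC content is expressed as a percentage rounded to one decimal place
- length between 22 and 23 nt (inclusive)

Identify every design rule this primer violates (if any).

Base counts: A=6, T=11, G=2, C=2 (length 21).
GC clamp: 3' end TGA has 1 G/C, need ≥2 ✗
Tm: Tm = 64.9 + 41·(4 − 16.4)/21 = 40.7°C ✓
GC content: GC 4/21 = 19.0%, outside 41.7–62.2% ✗
length: length 21, outside 22–23 ✗

Fails: GC clamp, GC content, length.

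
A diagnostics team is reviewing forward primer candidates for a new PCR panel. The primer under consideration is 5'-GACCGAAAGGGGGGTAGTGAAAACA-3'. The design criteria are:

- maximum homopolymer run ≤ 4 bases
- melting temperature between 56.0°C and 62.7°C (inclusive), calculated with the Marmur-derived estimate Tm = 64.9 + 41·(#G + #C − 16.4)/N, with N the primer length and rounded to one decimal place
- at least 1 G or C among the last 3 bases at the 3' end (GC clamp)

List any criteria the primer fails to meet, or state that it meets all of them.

Fails: homopolymer run.

Base counts: A=10, T=2, G=10, C=3 (length 25).
homopolymer run: longest run = 6, exceeds 4 ✗
Tm: Tm = 64.9 + 41·(13 − 16.4)/25 = 59.3°C ✓
GC clamp: 3' end ACA has 1 G/C ✓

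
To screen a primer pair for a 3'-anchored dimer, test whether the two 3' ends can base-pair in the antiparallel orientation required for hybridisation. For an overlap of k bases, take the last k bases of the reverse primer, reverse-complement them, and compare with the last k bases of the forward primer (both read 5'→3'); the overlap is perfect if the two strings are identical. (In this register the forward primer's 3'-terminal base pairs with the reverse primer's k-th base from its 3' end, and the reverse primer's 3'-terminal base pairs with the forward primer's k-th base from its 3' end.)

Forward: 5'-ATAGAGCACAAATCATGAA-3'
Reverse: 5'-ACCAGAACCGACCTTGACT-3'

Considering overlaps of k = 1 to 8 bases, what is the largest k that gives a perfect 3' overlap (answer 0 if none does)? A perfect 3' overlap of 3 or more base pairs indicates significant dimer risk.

Longest perfect overlap: 1 complementary base pair; below the dimer-risk threshold (threshold 3).

Last 8 bases (5'→3') — forward …ATCATGAA, reverse …CCTTGACT.
Reverse complement of the reverse primer's last 8 bases: AGTCAAGG; its first k bases are the reverse complement of the reverse primer's last k bases, so a perfect k-base overlap needs the forward primer's last k bases to equal them.
Comparing (forward last k vs required): k=1: A vs A ✓; k=2: AA vs AG ✗; k=3: GAA vs AGT ✗; k=4: TGAA vs AGTC ✗; k=5: ATGAA vs AGTCA ✗; k=6: CATGAA vs AGTCAA ✗; k=7: TCATGAA vs AGTCAAG ✗; k=8: ATCATGAA vs AGTCAAGG ✗.
Only k = 1 is perfect, so the longest perfect 3' overlap is 1.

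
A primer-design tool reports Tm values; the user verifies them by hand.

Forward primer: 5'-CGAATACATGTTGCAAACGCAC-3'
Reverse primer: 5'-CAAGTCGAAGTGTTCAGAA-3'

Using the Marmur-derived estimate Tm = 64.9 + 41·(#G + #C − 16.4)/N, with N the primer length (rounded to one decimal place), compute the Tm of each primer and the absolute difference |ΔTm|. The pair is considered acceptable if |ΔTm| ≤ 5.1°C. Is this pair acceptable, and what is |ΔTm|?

|ΔTm| = 6.2°C; the pair is not acceptable.

Forward: G+C = 10, N = 22 → Tm = 64.9 + 41·(10 − 16.4)/22 = 53.0°C.
Reverse: G+C = 8, N = 19 → Tm = 64.9 + 41·(8 − 16.4)/19 = 46.8°C.
|ΔTm| = |53.0 − 46.8| = 6.2°C, > 5.1°C.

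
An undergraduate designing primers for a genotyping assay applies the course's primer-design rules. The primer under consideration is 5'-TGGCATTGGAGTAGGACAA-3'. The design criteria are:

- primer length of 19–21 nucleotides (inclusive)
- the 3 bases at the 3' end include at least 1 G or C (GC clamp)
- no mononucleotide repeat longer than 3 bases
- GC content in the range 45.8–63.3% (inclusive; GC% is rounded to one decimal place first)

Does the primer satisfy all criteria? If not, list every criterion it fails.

Meets all criteria.

Base counts: A=6, T=4, G=7, C=2 (length 19).
length: length 19 ✓
GC clamp: 3' end CAA has 1 G/C ✓
homopolymer run: longest run = 2 ✓
GC content: GC 9/19 = 47.4% ✓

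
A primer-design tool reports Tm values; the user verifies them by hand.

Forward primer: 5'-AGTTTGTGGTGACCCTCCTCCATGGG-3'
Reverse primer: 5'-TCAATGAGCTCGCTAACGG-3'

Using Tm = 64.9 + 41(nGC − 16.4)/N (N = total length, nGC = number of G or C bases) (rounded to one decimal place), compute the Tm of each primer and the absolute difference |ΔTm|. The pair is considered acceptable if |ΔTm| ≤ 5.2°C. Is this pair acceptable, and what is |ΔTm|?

Forward: G+C = 15, N = 26 → Tm = 64.9 + 41·(15 − 16.4)/26 = 62.7°C.
Reverse: G+C = 10, N = 19 → Tm = 64.9 + 41·(10 − 16.4)/19 = 51.1°C.
|ΔTm| = |62.7 − 51.1| = 11.6°C, > 5.2°C.

|ΔTm| = 11.6°C; the pair is not acceptable.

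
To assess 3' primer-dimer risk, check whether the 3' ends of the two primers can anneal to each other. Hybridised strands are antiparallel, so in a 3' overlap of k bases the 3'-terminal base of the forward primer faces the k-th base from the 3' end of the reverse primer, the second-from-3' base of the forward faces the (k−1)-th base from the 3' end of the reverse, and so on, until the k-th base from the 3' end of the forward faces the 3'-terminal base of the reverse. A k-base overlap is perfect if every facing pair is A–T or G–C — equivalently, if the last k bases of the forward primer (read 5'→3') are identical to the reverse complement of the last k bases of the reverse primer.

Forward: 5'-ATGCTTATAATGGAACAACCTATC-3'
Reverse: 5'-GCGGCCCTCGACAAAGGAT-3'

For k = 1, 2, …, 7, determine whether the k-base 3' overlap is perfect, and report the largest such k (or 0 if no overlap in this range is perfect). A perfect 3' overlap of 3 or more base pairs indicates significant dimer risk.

Last 7 bases (5'→3') — forward …ACCTATC, reverse …AAAGGAT.
Reverse complement of the reverse primer's last 7 bases: ATCCTTT; its first k bases are the reverse complement of the reverse primer's last k bases, so a perfect k-base overlap needs the forward primer's last k bases to equal them.
Comparing (forward last k vs required): k=1: C vs A ✗; k=2: TC vs AT ✗; k=3: ATC vs ATC ✓; k=4: TATC vs ATCC ✗; k=5: CTATC vs ATCCT ✗; k=6: CCTATC vs ATCCTT ✗; k=7: ACCTATC vs ATCCTTT ✗.
Only k = 3 is perfect, so the longest perfect 3' overlap is 3.

Longest perfect overlap: 3 complementary base pairs; significant dimer risk (threshold 3).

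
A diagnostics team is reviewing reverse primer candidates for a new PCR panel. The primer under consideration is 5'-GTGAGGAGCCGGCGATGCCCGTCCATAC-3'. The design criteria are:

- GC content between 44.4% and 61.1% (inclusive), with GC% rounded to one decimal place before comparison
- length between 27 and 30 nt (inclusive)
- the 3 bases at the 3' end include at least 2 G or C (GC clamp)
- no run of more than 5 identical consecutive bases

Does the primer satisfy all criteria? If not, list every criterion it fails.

Base counts: A=5, T=4, G=10, C=9 (length 28).
GC content: GC 19/28 = 67.9%, outside 44.4–61.1% ✗
length: length 28 ✓
GC clamp: 3' end TAC has 1 G/C, need ≥2 ✗
homopolymer run: longest run = 3 ✓

Fails: GC content, GC clamp.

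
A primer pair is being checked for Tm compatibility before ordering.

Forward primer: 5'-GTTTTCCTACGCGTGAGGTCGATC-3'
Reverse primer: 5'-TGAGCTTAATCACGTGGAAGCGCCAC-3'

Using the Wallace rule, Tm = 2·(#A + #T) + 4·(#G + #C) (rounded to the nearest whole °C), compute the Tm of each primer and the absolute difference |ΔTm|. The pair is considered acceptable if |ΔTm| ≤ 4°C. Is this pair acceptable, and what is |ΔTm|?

|ΔTm| = 6°C; the pair is not acceptable.

Forward: A=3 T=8 G=7 C=6 → Tm = 2·11 + 4·13 = 74°C.
Reverse: A=7 T=5 G=7 C=7 → Tm = 2·12 + 4·14 = 80°C.
|ΔTm| = |74 − 80| = 6°C, > 4°C.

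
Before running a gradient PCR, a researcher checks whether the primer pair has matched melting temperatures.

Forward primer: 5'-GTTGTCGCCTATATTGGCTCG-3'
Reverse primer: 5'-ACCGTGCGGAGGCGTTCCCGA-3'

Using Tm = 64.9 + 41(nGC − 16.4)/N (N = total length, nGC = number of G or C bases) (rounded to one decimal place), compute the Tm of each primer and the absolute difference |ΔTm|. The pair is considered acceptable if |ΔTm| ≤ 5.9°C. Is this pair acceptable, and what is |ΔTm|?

Forward: G+C = 11, N = 21 → Tm = 64.9 + 41·(11 − 16.4)/21 = 54.4°C.
Reverse: G+C = 15, N = 21 → Tm = 64.9 + 41·(15 − 16.4)/21 = 62.2°C.
|ΔTm| = |54.4 − 62.2| = 7.8°C, > 5.9°C.

|ΔTm| = 7.8°C; the pair is not acceptable.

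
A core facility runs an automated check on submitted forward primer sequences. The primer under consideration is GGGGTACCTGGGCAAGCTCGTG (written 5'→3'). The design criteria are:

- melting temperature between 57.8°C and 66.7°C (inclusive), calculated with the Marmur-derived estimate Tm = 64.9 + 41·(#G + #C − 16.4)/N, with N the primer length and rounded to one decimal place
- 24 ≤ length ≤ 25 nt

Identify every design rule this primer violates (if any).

Fails: length.

Base counts: A=3, T=4, G=10, C=5 (length 22).
Tm: Tm = 64.9 + 41·(15 − 16.4)/22 = 62.3°C ✓
length: length 22, outside 24–25 ✗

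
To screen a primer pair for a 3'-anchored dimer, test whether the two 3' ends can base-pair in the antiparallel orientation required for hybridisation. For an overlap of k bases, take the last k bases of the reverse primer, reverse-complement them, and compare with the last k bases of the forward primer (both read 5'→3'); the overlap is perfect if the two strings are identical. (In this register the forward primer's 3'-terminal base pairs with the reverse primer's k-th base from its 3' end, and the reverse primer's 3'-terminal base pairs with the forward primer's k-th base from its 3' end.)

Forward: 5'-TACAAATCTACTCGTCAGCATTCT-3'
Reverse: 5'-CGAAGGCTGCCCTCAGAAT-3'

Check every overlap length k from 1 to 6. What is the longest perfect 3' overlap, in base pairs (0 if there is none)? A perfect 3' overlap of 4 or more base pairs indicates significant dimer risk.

Longest perfect overlap: 5 complementary base pairs; significant dimer risk (threshold 4).

Last 6 bases (5'→3') — forward …CATTCT, reverse …CAGAAT.
Reverse complement of the reverse primer's last 6 bases: ATTCTG; its first k bases are the reverse complement of the reverse primer's last k bases, so a perfect k-base overlap needs the forward primer's last k bases to equal them.
Comparing (forward last k vs required): k=1: T vs A ✗; k=2: CT vs AT ✗; k=3: TCT vs ATT ✗; k=4: TTCT vs ATTC ✗; k=5: ATTCT vs ATTCT ✓; k=6: CATTCT vs ATTCTG ✗.
Only k = 5 is perfect, so the longest perfect 3' overlap is 5.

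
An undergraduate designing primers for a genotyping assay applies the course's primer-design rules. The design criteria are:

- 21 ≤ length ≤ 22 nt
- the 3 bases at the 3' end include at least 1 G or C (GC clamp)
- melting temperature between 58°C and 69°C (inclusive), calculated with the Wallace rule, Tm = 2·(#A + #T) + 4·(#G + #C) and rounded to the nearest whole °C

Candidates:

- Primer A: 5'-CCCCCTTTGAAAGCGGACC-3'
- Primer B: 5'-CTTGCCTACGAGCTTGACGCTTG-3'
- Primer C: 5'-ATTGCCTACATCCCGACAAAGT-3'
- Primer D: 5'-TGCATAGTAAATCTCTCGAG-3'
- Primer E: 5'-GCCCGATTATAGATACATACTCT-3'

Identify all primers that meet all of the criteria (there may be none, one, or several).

Primer A (19 nt, A=4 T=3 G=4 C=8): length 19, outside 21–22 ✗; 3' end ACC has 2 G/C ✓; Tm = 2·7 + 4·12 = 62°C ✓ — fails.
Primer B (23 nt, A=3 T=7 G=6 C=7): length 23, outside 21–22 ✗; 3' end TTG has 1 G/C ✓; Tm = 2·10 + 4·13 = 72°C, outside 58–69°C ✗ — fails.
Primer C (22 nt, A=7 T=5 G=3 C=7): length 22 ✓; 3' end AGT has 1 G/C ✓; Tm = 2·12 + 4·10 = 64°C ✓ — passes.
Primer D (20 nt, A=6 T=6 G=4 C=4): length 20, outside 21–22 ✗; 3' end GAG has 2 G/C ✓; Tm = 2·12 + 4·8 = 56°C, outside 58–69°C ✗ — fails.
Primer E (23 nt, A=7 T=7 G=3 C=6): length 23, outside 21–22 ✗; 3' end TCT has 1 G/C ✓; Tm = 2·14 + 4·9 = 64°C ✓ — fails.

Primer C only.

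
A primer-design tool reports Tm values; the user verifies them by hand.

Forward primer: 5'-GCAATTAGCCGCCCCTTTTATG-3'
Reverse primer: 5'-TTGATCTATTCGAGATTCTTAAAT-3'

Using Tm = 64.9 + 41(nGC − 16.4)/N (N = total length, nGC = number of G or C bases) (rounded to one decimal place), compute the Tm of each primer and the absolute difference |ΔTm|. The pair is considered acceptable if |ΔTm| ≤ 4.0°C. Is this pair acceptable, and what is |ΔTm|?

Forward: G+C = 11, N = 22 → Tm = 64.9 + 41·(11 − 16.4)/22 = 54.8°C.
Reverse: G+C = 6, N = 24 → Tm = 64.9 + 41·(6 − 16.4)/24 = 47.1°C.
|ΔTm| = |54.8 − 47.1| = 7.7°C, > 4.0°C.

|ΔTm| = 7.7°C; the pair is not acceptable.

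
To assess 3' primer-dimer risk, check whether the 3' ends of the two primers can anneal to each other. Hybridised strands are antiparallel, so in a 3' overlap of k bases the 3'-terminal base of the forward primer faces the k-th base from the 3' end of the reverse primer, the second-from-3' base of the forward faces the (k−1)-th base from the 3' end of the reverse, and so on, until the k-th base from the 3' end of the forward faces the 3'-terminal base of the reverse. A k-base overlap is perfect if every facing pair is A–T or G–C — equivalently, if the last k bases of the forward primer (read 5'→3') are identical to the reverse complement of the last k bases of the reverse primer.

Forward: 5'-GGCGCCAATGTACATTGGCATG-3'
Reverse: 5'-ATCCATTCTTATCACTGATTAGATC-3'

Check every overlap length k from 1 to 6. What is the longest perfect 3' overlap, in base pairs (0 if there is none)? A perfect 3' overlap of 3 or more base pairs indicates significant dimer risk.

Last 6 bases (5'→3') — forward …GGCATG, reverse …TAGATC.
Reverse complement of the reverse primer's last 6 bases: GATCTA; its first k bases are the reverse complement of the reverse primer's last k bases, so a perfect k-base overlap needs the forward primer's last k bases to equal them.
Comparing (forward last k vs required): k=1: G vs G ✓; k=2: TG vs GA ✗; k=3: ATG vs GAT ✗; k=4: CATG vs GATC ✗; k=5: GCATG vs GATCT ✗; k=6: GGCATG vs GATCTA ✗.
Only k = 1 is perfect, so the longest perfect 3' overlap is 1.

Longest perfect overlap: 1 complementary base pair; below the dimer-risk threshold (threshold 3).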